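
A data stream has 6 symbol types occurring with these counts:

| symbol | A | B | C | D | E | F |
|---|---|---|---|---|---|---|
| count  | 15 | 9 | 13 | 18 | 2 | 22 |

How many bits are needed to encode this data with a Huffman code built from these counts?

Merge the two smallest weights repeatedly:
combine E(2), B(9) → 11
combine 11, C(13) → 24
combine A(15), D(18) → 33
combine F(22), 24 → 46
combine 33, 46 → 79
Total encoded bits = sum of merged weights = 11 + 24 + 33 + 46 + 79 = 193.

193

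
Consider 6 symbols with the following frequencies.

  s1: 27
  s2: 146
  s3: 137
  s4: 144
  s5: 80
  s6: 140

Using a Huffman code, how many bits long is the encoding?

1699

Build the Huffman tree bottom-up:
s1(27) + s5(80) → 107
107 + s3(137) → 244
s6(140) + s4(144) → 284
s2(146) + 244 → 390
284 + 390 → 674
Total encoded bits = sum of merged weights = 107 + 244 + 284 + 390 + 674 = 1699.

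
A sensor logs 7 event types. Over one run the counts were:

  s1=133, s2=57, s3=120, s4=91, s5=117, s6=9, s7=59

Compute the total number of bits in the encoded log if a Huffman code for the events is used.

Greedily combine the two least-frequent nodes:
combine s6(9), s2(57) → 66
combine s7(59), 66 → 125
combine s4(91), s5(117) → 208
combine s3(120), 125 → 245
combine s1(133), 208 → 341
combine 245, 341 → 586
Each symbol's bit-cost is frequency × depth; summing gives 1571 bits (equivalently 66 + 125 + 208 + 245 + 341 + 586).

1571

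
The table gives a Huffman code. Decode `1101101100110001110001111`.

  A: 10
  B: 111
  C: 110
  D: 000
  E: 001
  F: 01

Read left to right; each codeword is recognised as soon as it completes (prefix code):
  110→C | 110→C | 110→C | 01→F | 10→A | 001→E | 110→C | 001→E | 111→B
Decoded message: CCCFAECEB

CCCFAECEB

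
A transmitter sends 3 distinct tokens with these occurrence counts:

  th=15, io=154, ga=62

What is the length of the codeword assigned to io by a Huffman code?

1

Huffman merges, smallest pair first:
combine th(15), ga(62) → 77
combine 77, io(154) → 231
io is merged only at the final step, so code length = 1.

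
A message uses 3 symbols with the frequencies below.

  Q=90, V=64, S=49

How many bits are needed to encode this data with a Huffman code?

316

Merge the two smallest weights repeatedly:
combine S(49), V(64) → 113
combine Q(90), 113 → 203
Total encoded bits = sum of merged weights = 113 + 203 = 316.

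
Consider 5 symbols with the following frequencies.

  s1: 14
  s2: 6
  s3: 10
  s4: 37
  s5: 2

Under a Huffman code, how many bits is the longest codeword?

Merge the two lowest-weight nodes at each step:
merge s5(2) and s2(6): 8
merge 8 and s3(10): 18
merge s1(14) and 18: 32
merge 32 and s4(37): 69
The first pair merged (s5, s2) ends up deepest, at depth 4.

4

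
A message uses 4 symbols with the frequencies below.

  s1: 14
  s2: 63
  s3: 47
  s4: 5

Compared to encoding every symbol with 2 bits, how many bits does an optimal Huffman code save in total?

44

Fixed-length: 2 bits × 129 symbols = 258 bits.
Huffman merges:
merge s4(5) and s1(14): 19
merge 19 and s3(47): 66
merge s2(63) and 66: 129
Huffman total = 19 + 66 + 129 = 214 bits.
Saving = 258 − 214 = 44 bits.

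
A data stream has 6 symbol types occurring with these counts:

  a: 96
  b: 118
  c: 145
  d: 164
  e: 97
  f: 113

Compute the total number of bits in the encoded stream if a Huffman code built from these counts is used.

Merge the two smallest weights repeatedly:
merge a(96) and e(97): 193
merge f(113) and b(118): 231
merge c(145) and d(164): 309
merge 193 and 231: 424
merge 309 and 424: 733
The encoded length is the sum of every internal node's weight: 193 + 231 + 309 + 424 + 733 = 1890 bits.

1890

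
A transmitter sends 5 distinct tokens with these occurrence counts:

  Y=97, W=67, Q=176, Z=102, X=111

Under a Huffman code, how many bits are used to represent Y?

Build the tree from the bottom:
W(67) + Y(97) → 164
Z(102) + X(111) → 213
164 + Q(176) → 340
213 + 340 → 553
Y's leaf is at depth 3, giving a 3-bit codeword.

3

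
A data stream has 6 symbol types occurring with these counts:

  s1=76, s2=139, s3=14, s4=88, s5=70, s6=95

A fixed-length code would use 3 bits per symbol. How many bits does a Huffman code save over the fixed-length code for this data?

238

Fixed-length: 3 bits × 482 symbols = 1446 bits.
Huffman merges:
merge s3(14) and s5(70): 84
merge s1(76) and 84: 160
merge s4(88) and s6(95): 183
merge s2(139) and 160: 299
merge 183 and 299: 482
Huffman total = 84 + 160 + 183 + 299 + 482 = 1208 bits.
Saving = 1446 − 1208 = 238 bits.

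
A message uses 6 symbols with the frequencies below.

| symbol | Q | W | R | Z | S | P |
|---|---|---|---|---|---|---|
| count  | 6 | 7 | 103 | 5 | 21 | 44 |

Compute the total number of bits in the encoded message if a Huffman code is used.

Greedily combine the two least-frequent nodes:
combine Z(5), Q(6) → 11
combine W(7), 11 → 18
combine 18, S(21) → 39
combine 39, P(44) → 83
combine 83, R(103) → 186
Total encoded bits = sum of merged weights = 11 + 18 + 39 + 83 + 186 = 337.

337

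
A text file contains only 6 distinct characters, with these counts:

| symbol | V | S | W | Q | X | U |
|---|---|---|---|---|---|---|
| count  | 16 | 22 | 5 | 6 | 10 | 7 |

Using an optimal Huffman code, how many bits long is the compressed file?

Build the Huffman tree bottom-up:
W(5) + Q(6) → 11
U(7) + X(10) → 17
11 + V(16) → 27
17 + S(22) → 39
27 + 39 → 66
Total encoded bits = sum of merged weights = 11 + 17 + 27 + 39 + 66 = 160.

160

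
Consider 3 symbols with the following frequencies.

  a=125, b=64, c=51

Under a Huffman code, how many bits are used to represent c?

Repeatedly merge the two smallest:
combine c(51), b(64) → 115
combine 115, a(125) → 240
c's leaf is at depth 2, giving a 2-bit codeword.

2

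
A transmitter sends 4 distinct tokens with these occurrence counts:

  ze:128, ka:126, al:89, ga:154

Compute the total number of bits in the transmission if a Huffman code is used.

994

Greedily combine the two least-frequent nodes:
merge al(89) and ka(126): 215
merge ze(128) and ga(154): 282
merge 215 and 282: 497
The encoded length is the sum of every internal node's weight: 215 + 282 + 497 = 994 bits.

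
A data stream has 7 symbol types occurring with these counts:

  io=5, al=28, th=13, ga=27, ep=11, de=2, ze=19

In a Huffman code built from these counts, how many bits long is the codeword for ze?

2

Huffman merges, smallest pair first:
combine de(2), io(5) → 7
combine 7, ep(11) → 18
combine th(13), 18 → 31
combine ze(19), ga(27) → 46
combine al(28), 31 → 59
combine 46, 59 → 105
The subtree containing ze is merged 2 times, so code length = 2.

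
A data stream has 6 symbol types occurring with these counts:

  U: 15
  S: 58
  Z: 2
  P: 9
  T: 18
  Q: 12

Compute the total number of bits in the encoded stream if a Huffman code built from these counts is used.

Merge the two smallest weights repeatedly:
merge Z(2) and P(9): 11
merge 11 and Q(12): 23
merge U(15) and T(18): 33
merge 23 and 33: 56
merge 56 and S(58): 114
Each symbol's bit-cost is frequency × depth; summing gives 237 bits (equivalently 11 + 23 + 33 + 56 + 114).

237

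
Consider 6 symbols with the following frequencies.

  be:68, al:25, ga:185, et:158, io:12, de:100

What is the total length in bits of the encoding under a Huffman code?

1238

Build the Huffman tree bottom-up:
combine io(12), al(25) → 37
combine 37, be(68) → 105
combine de(100), 105 → 205
combine et(158), ga(185) → 343
combine 205, 343 → 548
Total encoded bits = sum of merged weights = 37 + 105 + 205 + 343 + 548 = 1238.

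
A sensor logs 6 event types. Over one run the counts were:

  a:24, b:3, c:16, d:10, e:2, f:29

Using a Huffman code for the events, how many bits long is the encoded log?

Greedily combine the two least-frequent nodes:
combine e(2), b(3) → 5
combine 5, d(10) → 15
combine 15, c(16) → 31
combine a(24), f(29) → 53
combine 31, 53 → 84
Each symbol's bit-cost is frequency × depth; summing gives 188 bits (equivalently 5 + 15 + 31 + 53 + 84).

188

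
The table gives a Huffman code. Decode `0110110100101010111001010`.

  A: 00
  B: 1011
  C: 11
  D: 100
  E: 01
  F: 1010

Read left to right; each codeword is recognised as soon as it completes (prefix code):
  01→E | 1011→B | 01→E | 00→A | 1010→F | 1011→B | 100→D | 1010→F
Decoded message: EBEAFBDF

EBEAFBDF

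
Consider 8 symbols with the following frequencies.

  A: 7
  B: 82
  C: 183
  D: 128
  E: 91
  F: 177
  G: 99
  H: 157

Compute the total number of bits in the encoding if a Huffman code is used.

2678

Build the Huffman tree bottom-up:
A(7) + B(82) → 89
89 + E(91) → 180
G(99) + D(128) → 227
H(157) + F(177) → 334
180 + C(183) → 363
227 + 334 → 561
363 + 561 → 924
Total encoded bits = sum of merged weights = 89 + 180 + 227 + 334 + 363 + 561 + 924 = 2678.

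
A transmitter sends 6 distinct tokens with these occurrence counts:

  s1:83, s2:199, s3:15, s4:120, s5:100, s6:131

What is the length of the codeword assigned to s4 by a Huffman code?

Huffman merges, smallest pair first:
s3(15) + s1(83) → 98
98 + s5(100) → 198
s4(120) + s6(131) → 251
198 + s2(199) → 397
251 + 397 → 648
s4's leaf is at depth 2, giving a 2-bit codeword.

2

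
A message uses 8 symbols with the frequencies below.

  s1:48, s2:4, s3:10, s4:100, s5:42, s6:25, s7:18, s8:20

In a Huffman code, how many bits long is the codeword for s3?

5

Build the tree from the bottom:
combine s2(4), s3(10) → 14
combine 14, s7(18) → 32
combine s8(20), s6(25) → 45
combine 32, s5(42) → 74
combine 45, s1(48) → 93
combine 74, 93 → 167
combine s4(100), 167 → 267
The subtree containing s3 is merged 5 times, so code length = 5.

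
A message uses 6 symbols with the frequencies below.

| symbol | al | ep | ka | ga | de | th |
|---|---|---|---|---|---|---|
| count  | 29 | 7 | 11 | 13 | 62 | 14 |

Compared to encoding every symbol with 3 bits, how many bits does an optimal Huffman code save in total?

Fixed-length: 3 bits × 136 symbols = 408 bits.
Huffman merges:
ep(7) + ka(11) → 18
ga(13) + th(14) → 27
18 + 27 → 45
al(29) + 45 → 74
de(62) + 74 → 136
Huffman total = 18 + 27 + 45 + 74 + 136 = 300 bits.
Saving = 408 − 300 = 108 bits.

108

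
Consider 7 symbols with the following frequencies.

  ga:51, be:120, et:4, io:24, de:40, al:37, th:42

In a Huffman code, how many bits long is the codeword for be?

1

Huffman merges, smallest pair first:
merge et(4) and io(24): 28
merge 28 and al(37): 65
merge de(40) and th(42): 82
merge ga(51) and 65: 116
merge 82 and 116: 198
merge be(120) and 198: 318
be sits one level below the root: a 1-bit codeword.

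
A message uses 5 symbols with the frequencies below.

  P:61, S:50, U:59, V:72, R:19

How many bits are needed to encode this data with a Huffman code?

591

Greedily combine the two least-frequent nodes:
R(19) + S(50) → 69
U(59) + P(61) → 120
69 + V(72) → 141
120 + 141 → 261
Total encoded bits = sum of merged weights = 69 + 120 + 141 + 261 = 591.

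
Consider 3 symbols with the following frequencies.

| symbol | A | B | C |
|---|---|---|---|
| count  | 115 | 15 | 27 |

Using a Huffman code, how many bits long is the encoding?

199

Build the Huffman tree bottom-up:
merge B(15) and C(27): 42
merge 42 and A(115): 157
Each symbol's bit-cost is frequency × depth; summing gives 199 bits (equivalently 42 + 157).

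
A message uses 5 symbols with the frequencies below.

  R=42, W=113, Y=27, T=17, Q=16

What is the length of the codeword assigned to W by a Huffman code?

Huffman merges, smallest pair first:
combine Q(16), T(17) → 33
combine Y(27), 33 → 60
combine R(42), 60 → 102
combine 102, W(113) → 215
W is merged only at the final step, so code length = 1.

1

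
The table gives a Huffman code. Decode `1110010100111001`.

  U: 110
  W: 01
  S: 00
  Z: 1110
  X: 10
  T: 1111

ZWWSZW

Read left to right; each codeword is recognised as soon as it completes (prefix code):
  1110→Z | 01→W | 01→W | 00→S | 1110→Z | 01→W
Decoded message: ZWWSZW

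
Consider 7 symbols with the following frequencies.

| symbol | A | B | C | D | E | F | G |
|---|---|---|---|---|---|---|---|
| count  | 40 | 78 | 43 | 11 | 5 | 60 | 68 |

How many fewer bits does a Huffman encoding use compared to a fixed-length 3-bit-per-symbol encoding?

Fixed-length: 3 bits × 305 symbols = 915 bits.
Huffman merges:
merge E(5) and D(11): 16
merge 16 and A(40): 56
merge C(43) and 56: 99
merge F(60) and G(68): 128
merge B(78) and 99: 177
merge 128 and 177: 305
Huffman total = 16 + 56 + 99 + 128 + 177 + 305 = 781 bits.
Saving = 915 − 781 = 134 bits.

134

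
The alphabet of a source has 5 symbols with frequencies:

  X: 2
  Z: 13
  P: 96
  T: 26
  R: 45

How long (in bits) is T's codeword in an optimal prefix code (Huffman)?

Huffman merges, smallest pair first:
X(2) + Z(13) → 15
15 + T(26) → 41
41 + R(45) → 86
86 + P(96) → 182
T sits 3 levels below the root, so its codeword is 3 bits.

3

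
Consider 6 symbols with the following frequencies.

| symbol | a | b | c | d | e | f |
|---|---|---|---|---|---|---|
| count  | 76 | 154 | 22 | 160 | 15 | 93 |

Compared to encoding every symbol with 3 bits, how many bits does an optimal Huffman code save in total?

370

Fixed-length: 3 bits × 520 symbols = 1560 bits.
Huffman merges:
combine e(15), c(22) → 37
combine 37, a(76) → 113
combine f(93), 113 → 206
combine b(154), d(160) → 314
combine 206, 314 → 520
Huffman total = 37 + 113 + 206 + 314 + 520 = 1190 bits.
Saving = 1560 − 1190 = 370 bits.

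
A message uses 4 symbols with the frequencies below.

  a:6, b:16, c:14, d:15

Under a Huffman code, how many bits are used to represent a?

Huffman merges, smallest pair first:
a(6) + c(14) → 20
d(15) + b(16) → 31
20 + 31 → 51
a sits 2 levels below the root, so its codeword is 2 bits.

2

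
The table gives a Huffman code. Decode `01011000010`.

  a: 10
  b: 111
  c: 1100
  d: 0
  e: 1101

Read left to right; each codeword is recognised as soon as it completes (prefix code):
  0→d | 10→a | 1100→c | 0→d | 0→d | 10→a
Decoded message: dacdda

dacdda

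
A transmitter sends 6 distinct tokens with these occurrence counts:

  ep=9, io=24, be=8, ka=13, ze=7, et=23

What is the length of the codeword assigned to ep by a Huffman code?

Build the tree from the bottom:
combine ze(7), be(8) → 15
combine ep(9), ka(13) → 22
combine 15, 22 → 37
combine et(23), io(24) → 47
combine 37, 47 → 84
The subtree containing ep is merged 3 times, so code length = 3.

3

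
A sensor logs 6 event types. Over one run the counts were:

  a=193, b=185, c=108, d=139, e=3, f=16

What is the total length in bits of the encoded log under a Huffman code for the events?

Merge the two smallest weights repeatedly:
merge e(3) and f(16): 19
merge 19 and c(108): 127
merge 127 and d(139): 266
merge b(185) and a(193): 378
merge 266 and 378: 644
Each symbol's bit-cost is frequency × depth; summing gives 1434 bits (equivalently 19 + 127 + 266 + 378 + 644).

1434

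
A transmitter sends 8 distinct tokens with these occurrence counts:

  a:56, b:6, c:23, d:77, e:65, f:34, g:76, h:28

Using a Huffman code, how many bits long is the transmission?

1028

Greedily combine the two least-frequent nodes:
b(6) + c(23) → 29
h(28) + 29 → 57
f(34) + a(56) → 90
57 + e(65) → 122
g(76) + d(77) → 153
90 + 122 → 212
153 + 212 → 365
The encoded length is the sum of every internal node's weight: 29 + 57 + 90 + 122 + 153 + 212 + 365 = 1028 bits.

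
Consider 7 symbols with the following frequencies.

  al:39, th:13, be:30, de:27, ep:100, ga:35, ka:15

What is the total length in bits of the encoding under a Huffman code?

Greedily combine the two least-frequent nodes:
combine th(13), ka(15) → 28
combine de(27), 28 → 55
combine be(30), ga(35) → 65
combine al(39), 55 → 94
combine 65, 94 → 159
combine ep(100), 159 → 259
Each symbol's bit-cost is frequency × depth; summing gives 660 bits (equivalently 28 + 55 + 65 + 94 + 159 + 259).

660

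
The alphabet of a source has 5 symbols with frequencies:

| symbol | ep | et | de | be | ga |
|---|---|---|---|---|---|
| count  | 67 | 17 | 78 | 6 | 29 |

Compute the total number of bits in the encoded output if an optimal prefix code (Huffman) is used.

Greedily combine the two least-frequent nodes:
merge be(6) and et(17): 23
merge 23 and ga(29): 52
merge 52 and ep(67): 119
merge de(78) and 119: 197
Each symbol's bit-cost is frequency × depth; summing gives 391 bits (equivalently 23 + 52 + 119 + 197).

391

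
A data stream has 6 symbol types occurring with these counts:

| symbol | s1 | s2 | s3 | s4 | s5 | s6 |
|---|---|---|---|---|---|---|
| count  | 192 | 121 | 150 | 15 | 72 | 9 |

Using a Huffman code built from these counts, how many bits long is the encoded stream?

1238

Build the Huffman tree bottom-up:
combine s6(9), s4(15) → 24
combine 24, s5(72) → 96
combine 96, s2(121) → 217
combine s3(150), s1(192) → 342
combine 217, 342 → 559
Total encoded bits = sum of merged weights = 24 + 96 + 217 + 342 + 559 = 1238.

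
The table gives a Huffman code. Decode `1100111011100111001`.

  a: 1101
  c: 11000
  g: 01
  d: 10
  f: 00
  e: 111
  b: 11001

Read left to right; each codeword is recognised as soon as it completes (prefix code):
  11001→b | 1101→a | 11001→b | 11001→b
Decoded message: babb

babb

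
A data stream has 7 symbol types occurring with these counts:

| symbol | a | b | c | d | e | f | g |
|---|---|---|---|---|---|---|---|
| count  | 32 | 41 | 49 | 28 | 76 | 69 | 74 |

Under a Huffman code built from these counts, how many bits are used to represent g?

Huffman merges, smallest pair first:
merge d(28) and a(32): 60
merge b(41) and c(49): 90
merge 60 and f(69): 129
merge g(74) and e(76): 150
merge 90 and 129: 219
merge 150 and 219: 369
g sits 2 levels below the root, so its codeword is 2 bits.

2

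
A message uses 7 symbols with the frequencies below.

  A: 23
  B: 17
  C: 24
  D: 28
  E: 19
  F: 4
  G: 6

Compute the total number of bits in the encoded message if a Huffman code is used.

Merge the two smallest weights repeatedly:
F(4) + G(6) → 10
10 + B(17) → 27
E(19) + A(23) → 42
C(24) + 27 → 51
D(28) + 42 → 70
51 + 70 → 121
Each symbol's bit-cost is frequency × depth; summing gives 321 bits (equivalently 10 + 27 + 42 + 51 + 70 + 121).

321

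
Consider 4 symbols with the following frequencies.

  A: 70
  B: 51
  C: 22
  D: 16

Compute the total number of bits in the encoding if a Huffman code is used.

Merge the two smallest weights repeatedly:
combine D(16), C(22) → 38
combine 38, B(51) → 89
combine A(70), 89 → 159
Each symbol's bit-cost is frequency × depth; summing gives 286 bits (equivalently 38 + 89 + 159).

286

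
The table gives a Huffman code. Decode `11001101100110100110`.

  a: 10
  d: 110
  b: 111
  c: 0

dcddcdacd

Read left to right; each codeword is recognised as soon as it completes (prefix code):
  110→d | 0→c | 110→d | 110→d | 0→c | 110→d | 10→a | 0→c | 110→d
Decoded message: dcddcdacd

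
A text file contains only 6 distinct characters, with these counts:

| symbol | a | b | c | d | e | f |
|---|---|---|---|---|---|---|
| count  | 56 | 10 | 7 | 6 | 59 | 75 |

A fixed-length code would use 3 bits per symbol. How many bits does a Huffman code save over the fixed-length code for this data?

177

Fixed-length: 3 bits × 213 symbols = 639 bits.
Huffman merges:
d(6) + c(7) → 13
b(10) + 13 → 23
23 + a(56) → 79
e(59) + f(75) → 134
79 + 134 → 213
Huffman total = 13 + 23 + 79 + 134 + 213 = 462 bits.
Saving = 639 − 462 = 177 bits.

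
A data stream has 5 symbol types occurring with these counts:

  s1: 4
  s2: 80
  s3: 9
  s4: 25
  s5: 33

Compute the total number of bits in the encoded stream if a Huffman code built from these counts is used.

273

Greedily combine the two least-frequent nodes:
combine s1(4), s3(9) → 13
combine 13, s4(25) → 38
combine s5(33), 38 → 71
combine 71, s2(80) → 151
Total encoded bits = sum of merged weights = 13 + 38 + 71 + 151 = 273.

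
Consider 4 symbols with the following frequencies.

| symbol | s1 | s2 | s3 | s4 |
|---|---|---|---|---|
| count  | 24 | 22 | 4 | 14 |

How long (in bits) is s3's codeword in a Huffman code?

Huffman merges, smallest pair first:
merge s3(4) and s4(14): 18
merge 18 and s2(22): 40
merge s1(24) and 40: 64
The subtree containing s3 is merged 3 times, so code length = 3.

3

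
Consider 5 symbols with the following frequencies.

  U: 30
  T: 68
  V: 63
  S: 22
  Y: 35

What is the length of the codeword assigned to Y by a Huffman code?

Repeatedly merge the two smallest:
S(22) + U(30) → 52
Y(35) + 52 → 87
V(63) + T(68) → 131
87 + 131 → 218
The subtree containing Y is merged 2 times, so code length = 2.

2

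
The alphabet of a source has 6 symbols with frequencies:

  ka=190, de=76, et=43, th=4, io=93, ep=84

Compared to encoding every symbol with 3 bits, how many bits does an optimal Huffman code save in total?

Fixed-length: 3 bits × 490 symbols = 1470 bits.
Huffman merges:
th(4) + et(43) → 47
47 + de(76) → 123
ep(84) + io(93) → 177
123 + 177 → 300
ka(190) + 300 → 490
Huffman total = 47 + 123 + 177 + 300 + 490 = 1137 bits.
Saving = 1470 − 1137 = 333 bits.

333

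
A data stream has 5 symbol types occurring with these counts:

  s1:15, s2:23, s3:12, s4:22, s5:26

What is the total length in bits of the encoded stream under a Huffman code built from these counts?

Merge the two smallest weights repeatedly:
s3(12) + s1(15) → 27
s4(22) + s2(23) → 45
s5(26) + 27 → 53
45 + 53 → 98
The encoded length is the sum of every internal node's weight: 27 + 45 + 53 + 98 = 223 bits.

223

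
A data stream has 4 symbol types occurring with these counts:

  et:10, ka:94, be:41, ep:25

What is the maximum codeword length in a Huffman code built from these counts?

Merge the two lowest-weight nodes at each step:
combine et(10), ep(25) → 35
combine 35, be(41) → 76
combine 76, ka(94) → 170
The first pair merged (et, ep) ends up deepest, at depth 3.

3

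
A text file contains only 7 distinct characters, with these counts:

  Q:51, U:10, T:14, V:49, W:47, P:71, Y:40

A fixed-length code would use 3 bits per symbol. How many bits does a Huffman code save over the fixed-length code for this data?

Fixed-length: 3 bits × 282 symbols = 846 bits.
Huffman merges:
U(10) + T(14) → 24
24 + Y(40) → 64
W(47) + V(49) → 96
Q(51) + 64 → 115
P(71) + 96 → 167
115 + 167 → 282
Huffman total = 24 + 64 + 96 + 115 + 167 + 282 = 748 bits.
Saving = 846 − 748 = 98 bits.

98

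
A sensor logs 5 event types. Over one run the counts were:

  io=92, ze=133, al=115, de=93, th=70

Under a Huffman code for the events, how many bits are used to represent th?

Repeatedly merge the two smallest:
combine th(70), io(92) → 162
combine de(93), al(115) → 208
combine ze(133), 162 → 295
combine 208, 295 → 503
The subtree containing th is merged 3 times, so code length = 3.

3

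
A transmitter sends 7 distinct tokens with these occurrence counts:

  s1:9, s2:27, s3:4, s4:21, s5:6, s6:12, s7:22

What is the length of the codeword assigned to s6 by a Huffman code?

3

Huffman merges, smallest pair first:
combine s3(4), s5(6) → 10
combine s1(9), 10 → 19
combine s6(12), 19 → 31
combine s4(21), s7(22) → 43
combine s2(27), 31 → 58
combine 43, 58 → 101
s6 sits 3 levels below the root, so its codeword is 3 bits.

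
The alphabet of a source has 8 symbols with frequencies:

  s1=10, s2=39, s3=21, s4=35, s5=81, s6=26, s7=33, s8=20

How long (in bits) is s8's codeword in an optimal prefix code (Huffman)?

Build the tree from the bottom:
s1(10) + s8(20) → 30
s3(21) + s6(26) → 47
30 + s7(33) → 63
s4(35) + s2(39) → 74
47 + 63 → 110
74 + s5(81) → 155
110 + 155 → 265
s8's leaf is at depth 4, giving a 4-bit codeword.

4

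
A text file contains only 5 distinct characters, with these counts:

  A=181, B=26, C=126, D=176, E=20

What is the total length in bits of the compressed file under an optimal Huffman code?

1095

Build the Huffman tree bottom-up:
combine E(20), B(26) → 46
combine 46, C(126) → 172
combine 172, D(176) → 348
combine A(181), 348 → 529
The encoded length is the sum of every internal node's weight: 46 + 172 + 348 + 529 = 1095 bits.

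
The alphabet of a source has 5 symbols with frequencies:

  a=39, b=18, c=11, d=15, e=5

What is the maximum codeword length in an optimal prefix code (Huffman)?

Merge the two lowest-weight nodes at each step:
combine e(5), c(11) → 16
combine d(15), 16 → 31
combine b(18), 31 → 49
combine a(39), 49 → 88
Maximum depth reached is 4.

4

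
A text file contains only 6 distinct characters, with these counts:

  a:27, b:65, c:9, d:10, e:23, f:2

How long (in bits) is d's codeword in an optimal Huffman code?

4

Build the tree from the bottom:
combine f(2), c(9) → 11
combine d(10), 11 → 21
combine 21, e(23) → 44
combine a(27), 44 → 71
combine b(65), 71 → 136
d sits 4 levels below the root, so its codeword is 4 bits.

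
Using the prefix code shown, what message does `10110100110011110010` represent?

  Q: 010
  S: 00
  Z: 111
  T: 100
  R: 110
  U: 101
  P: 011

UUSRPRQ

Read left to right; each codeword is recognised as soon as it completes (prefix code):
  101→U | 101→U | 00→S | 110→R | 011→P | 110→R | 010→Q
Decoded message: UUSRPRQ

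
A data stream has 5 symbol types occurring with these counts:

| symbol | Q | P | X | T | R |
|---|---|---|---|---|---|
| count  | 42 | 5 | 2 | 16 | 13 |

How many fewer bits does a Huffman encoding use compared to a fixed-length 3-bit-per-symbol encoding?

93

Fixed-length: 3 bits × 78 symbols = 234 bits.
Huffman merges:
X(2) + P(5) → 7
7 + R(13) → 20
T(16) + 20 → 36
36 + Q(42) → 78
Huffman total = 7 + 20 + 36 + 78 = 141 bits.
Saving = 234 − 141 = 93 bits.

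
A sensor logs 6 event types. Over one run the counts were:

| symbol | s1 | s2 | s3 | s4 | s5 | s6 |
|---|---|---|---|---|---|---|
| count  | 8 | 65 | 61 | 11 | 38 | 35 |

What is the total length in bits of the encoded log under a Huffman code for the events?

Build the Huffman tree bottom-up:
combine s1(8), s4(11) → 19
combine 19, s6(35) → 54
combine s5(38), 54 → 92
combine s3(61), s2(65) → 126
combine 92, 126 → 218
Each symbol's bit-cost is frequency × depth; summing gives 509 bits (equivalently 19 + 54 + 92 + 126 + 218).

509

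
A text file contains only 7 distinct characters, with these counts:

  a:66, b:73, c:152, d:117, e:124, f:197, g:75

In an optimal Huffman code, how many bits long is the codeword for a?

4

Repeatedly merge the two smallest:
combine a(66), b(73) → 139
combine g(75), d(117) → 192
combine e(124), 139 → 263
combine c(152), 192 → 344
combine f(197), 263 → 460
combine 344, 460 → 804
The subtree containing a is merged 4 times, so code length = 4.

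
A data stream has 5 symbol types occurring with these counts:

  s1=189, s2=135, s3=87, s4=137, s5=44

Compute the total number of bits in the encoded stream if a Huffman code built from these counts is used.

1315

Greedily combine the two least-frequent nodes:
combine s5(44), s3(87) → 131
combine 131, s2(135) → 266
combine s4(137), s1(189) → 326
combine 266, 326 → 592
Each symbol's bit-cost is frequency × depth; summing gives 1315 bits (equivalently 131 + 266 + 326 + 592).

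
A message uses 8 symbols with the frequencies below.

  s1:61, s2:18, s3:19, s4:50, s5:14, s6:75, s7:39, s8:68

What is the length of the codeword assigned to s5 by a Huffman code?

5

Build the tree from the bottom:
merge s5(14) and s2(18): 32
merge s3(19) and 32: 51
merge s7(39) and s4(50): 89
merge 51 and s1(61): 112
merge s8(68) and s6(75): 143
merge 89 and 112: 201
merge 143 and 201: 344
s5 sits 5 levels below the root, so its codeword is 5 bits.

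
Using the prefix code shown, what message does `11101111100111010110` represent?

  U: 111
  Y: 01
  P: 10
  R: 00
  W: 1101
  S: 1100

UYUPYWYP

Read left to right; each codeword is recognised as soon as it completes (prefix code):
  111→U | 01→Y | 111→U | 10→P | 01→Y | 1101→W | 01→Y | 10→P
Decoded message: UYUPYWYP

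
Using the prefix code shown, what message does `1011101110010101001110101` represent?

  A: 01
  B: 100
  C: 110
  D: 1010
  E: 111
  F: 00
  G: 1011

Read left to right; each codeword is recognised as soon as it completes (prefix code):
  1011→G | 1011→G | 100→B | 1010→D | 100→B | 111→E | 01→A | 01→A
Decoded message: GGBDBEAA

GGBDBEAA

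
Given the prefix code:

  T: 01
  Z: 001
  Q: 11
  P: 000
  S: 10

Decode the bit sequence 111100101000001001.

Read left to right; each codeword is recognised as soon as it completes (prefix code):
  11→Q | 11→Q | 001→Z | 01→T | 000→P | 001→Z | 001→Z
Decoded message: QQZTPZZ

QQZTPZZ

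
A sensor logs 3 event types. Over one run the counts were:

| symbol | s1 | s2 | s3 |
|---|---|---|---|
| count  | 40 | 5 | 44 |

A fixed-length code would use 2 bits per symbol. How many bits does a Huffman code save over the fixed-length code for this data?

Fixed-length: 2 bits × 89 symbols = 178 bits.
Huffman merges:
combine s2(5), s1(40) → 45
combine s3(44), 45 → 89
Huffman total = 45 + 89 = 134 bits.
Saving = 178 − 134 = 44 bits.

44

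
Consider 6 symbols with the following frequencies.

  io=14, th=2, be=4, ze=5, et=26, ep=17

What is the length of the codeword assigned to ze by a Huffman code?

4

Huffman merges, smallest pair first:
th(2) + be(4) → 6
ze(5) + 6 → 11
11 + io(14) → 25
ep(17) + 25 → 42
et(26) + 42 → 68
ze sits 4 levels below the root, so its codeword is 4 bits.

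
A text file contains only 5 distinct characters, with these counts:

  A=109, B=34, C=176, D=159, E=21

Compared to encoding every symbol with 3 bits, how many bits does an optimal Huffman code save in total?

Fixed-length: 3 bits × 499 symbols = 1497 bits.
Huffman merges:
E(21) + B(34) → 55
55 + A(109) → 164
D(159) + 164 → 323
C(176) + 323 → 499
Huffman total = 55 + 164 + 323 + 499 = 1041 bits.
Saving = 1497 − 1041 = 456 bits.

456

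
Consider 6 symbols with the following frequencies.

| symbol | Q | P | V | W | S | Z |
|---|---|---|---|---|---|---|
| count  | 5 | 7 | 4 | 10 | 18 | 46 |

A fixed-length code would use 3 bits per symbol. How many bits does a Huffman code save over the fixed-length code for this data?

85

Fixed-length: 3 bits × 90 symbols = 270 bits.
Huffman merges:
merge V(4) and Q(5): 9
merge P(7) and 9: 16
merge W(10) and 16: 26
merge S(18) and 26: 44
merge 44 and Z(46): 90
Huffman total = 9 + 16 + 26 + 44 + 90 = 185 bits.
Saving = 270 − 185 = 85 bits.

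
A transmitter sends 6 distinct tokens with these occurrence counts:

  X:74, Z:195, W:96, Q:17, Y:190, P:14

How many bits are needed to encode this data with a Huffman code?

Merge the two smallest weights repeatedly:
combine P(14), Q(17) → 31
combine 31, X(74) → 105
combine W(96), 105 → 201
combine Y(190), Z(195) → 385
combine 201, 385 → 586
Total encoded bits = sum of merged weights = 31 + 105 + 201 + 385 + 586 = 1308.

1308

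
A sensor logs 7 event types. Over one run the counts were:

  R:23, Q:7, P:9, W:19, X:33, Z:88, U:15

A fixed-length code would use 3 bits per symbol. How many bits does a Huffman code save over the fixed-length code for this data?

Fixed-length: 3 bits × 194 symbols = 582 bits.
Huffman merges:
merge Q(7) and P(9): 16
merge U(15) and 16: 31
merge W(19) and R(23): 42
merge 31 and X(33): 64
merge 42 and 64: 106
merge Z(88) and 106: 194
Huffman total = 16 + 31 + 42 + 64 + 106 + 194 = 453 bits.
Saving = 582 − 453 = 129 bits.

129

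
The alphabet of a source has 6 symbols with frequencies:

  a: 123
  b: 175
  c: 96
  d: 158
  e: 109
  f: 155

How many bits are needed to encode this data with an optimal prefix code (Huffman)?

2115

Build the Huffman tree bottom-up:
combine c(96), e(109) → 205
combine a(123), f(155) → 278
combine d(158), b(175) → 333
combine 205, 278 → 483
combine 333, 483 → 816
The encoded length is the sum of every internal node's weight: 205 + 278 + 333 + 483 + 816 = 2115 bits.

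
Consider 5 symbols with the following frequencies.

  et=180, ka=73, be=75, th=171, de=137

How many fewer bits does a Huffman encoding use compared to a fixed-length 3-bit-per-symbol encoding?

488

Fixed-length: 3 bits × 636 symbols = 1908 bits.
Huffman merges:
combine ka(73), be(75) → 148
combine de(137), 148 → 285
combine th(171), et(180) → 351
combine 285, 351 → 636
Huffman total = 148 + 285 + 351 + 636 = 1420 bits.
Saving = 1908 − 1420 = 488 bits.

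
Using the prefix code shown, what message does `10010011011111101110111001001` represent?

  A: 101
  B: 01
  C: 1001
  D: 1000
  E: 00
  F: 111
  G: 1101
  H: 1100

CEGFGGHC

Read left to right; each codeword is recognised as soon as it completes (prefix code):
  1001→C | 00→E | 1101→G | 111→F | 1101→G | 1101→G | 1100→H | 1001→C
Decoded message: CEGFGGHC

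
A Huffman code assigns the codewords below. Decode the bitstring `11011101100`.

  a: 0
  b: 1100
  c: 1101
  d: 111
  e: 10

Read left to right; each codeword is recognised as soon as it completes (prefix code):
  1101→c | 1101→c | 10→e | 0→a
Decoded message: ccea

ccea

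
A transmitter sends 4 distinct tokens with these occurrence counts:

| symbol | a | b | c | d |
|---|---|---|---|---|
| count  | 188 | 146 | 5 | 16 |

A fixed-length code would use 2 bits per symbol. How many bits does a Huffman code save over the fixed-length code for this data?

Fixed-length: 2 bits × 355 symbols = 710 bits.
Huffman merges:
c(5) + d(16) → 21
21 + b(146) → 167
167 + a(188) → 355
Huffman total = 21 + 167 + 355 = 543 bits.
Saving = 710 − 543 = 167 bits.

167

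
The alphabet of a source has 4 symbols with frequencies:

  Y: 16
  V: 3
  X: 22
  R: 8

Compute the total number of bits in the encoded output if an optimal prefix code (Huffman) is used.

87

Greedily combine the two least-frequent nodes:
V(3) + R(8) → 11
11 + Y(16) → 27
X(22) + 27 → 49
Each symbol's bit-cost is frequency × depth; summing gives 87 bits (equivalently 11 + 27 + 49).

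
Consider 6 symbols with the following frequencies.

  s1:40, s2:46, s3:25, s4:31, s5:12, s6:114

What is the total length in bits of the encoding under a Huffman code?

613

Merge the two smallest weights repeatedly:
combine s5(12), s3(25) → 37
combine s4(31), 37 → 68
combine s1(40), s2(46) → 86
combine 68, 86 → 154
combine s6(114), 154 → 268
The encoded length is the sum of every internal node's weight: 37 + 68 + 86 + 154 + 268 = 613 bits.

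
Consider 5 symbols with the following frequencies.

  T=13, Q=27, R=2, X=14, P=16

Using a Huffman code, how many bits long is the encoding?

Merge the two smallest weights repeatedly:
merge R(2) and T(13): 15
merge X(14) and 15: 29
merge P(16) and Q(27): 43
merge 29 and 43: 72
Each symbol's bit-cost is frequency × depth; summing gives 159 bits (equivalently 15 + 29 + 43 + 72).

159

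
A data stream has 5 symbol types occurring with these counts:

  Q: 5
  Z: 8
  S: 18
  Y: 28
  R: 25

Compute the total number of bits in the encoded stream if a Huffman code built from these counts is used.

Merge the two smallest weights repeatedly:
combine Q(5), Z(8) → 13
combine 13, S(18) → 31
combine R(25), Y(28) → 53
combine 31, 53 → 84
The encoded length is the sum of every internal node's weight: 13 + 31 + 53 + 84 = 181 bits.

181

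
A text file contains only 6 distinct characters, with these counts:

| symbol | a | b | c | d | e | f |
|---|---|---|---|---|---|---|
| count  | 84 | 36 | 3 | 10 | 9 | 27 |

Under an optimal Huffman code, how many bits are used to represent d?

4

Repeatedly merge the two smallest:
c(3) + e(9) → 12
d(10) + 12 → 22
22 + f(27) → 49
b(36) + 49 → 85
a(84) + 85 → 169
The subtree containing d is merged 4 times, so code length = 4.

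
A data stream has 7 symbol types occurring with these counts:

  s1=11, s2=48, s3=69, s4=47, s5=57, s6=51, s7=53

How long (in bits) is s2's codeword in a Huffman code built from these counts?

Huffman merges, smallest pair first:
s1(11) + s4(47) → 58
s2(48) + s6(51) → 99
s7(53) + s5(57) → 110
58 + s3(69) → 127
99 + 110 → 209
127 + 209 → 336
s2 sits 3 levels below the root, so its codeword is 3 bits.

3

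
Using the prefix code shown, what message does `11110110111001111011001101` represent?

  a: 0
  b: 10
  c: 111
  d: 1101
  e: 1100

cbdecbed

Read left to right; each codeword is recognised as soon as it completes (prefix code):
  111→c | 10→b | 1101→d | 1100→e | 111→c | 10→b | 1100→e | 1101→d
Decoded message: cbdecbed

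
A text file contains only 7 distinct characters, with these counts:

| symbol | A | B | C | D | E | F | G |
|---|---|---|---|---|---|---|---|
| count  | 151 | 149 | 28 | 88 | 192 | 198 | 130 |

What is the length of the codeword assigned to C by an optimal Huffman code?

Build the tree from the bottom:
combine C(28), D(88) → 116
combine 116, G(130) → 246
combine B(149), A(151) → 300
combine E(192), F(198) → 390
combine 246, 300 → 546
combine 390, 546 → 936
C's leaf is at depth 4, giving a 4-bit codeword.

4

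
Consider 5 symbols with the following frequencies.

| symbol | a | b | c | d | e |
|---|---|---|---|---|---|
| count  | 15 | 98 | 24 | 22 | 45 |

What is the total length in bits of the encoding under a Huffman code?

Build the Huffman tree bottom-up:
a(15) + d(22) → 37
c(24) + 37 → 61
e(45) + 61 → 106
b(98) + 106 → 204
Total encoded bits = sum of merged weights = 37 + 61 + 106 + 204 = 408.

408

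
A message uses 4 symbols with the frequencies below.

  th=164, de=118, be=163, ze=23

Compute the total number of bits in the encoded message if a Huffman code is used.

913

Build the Huffman tree bottom-up:
ze(23) + de(118) → 141
141 + be(163) → 304
th(164) + 304 → 468
Total encoded bits = sum of merged weights = 141 + 304 + 468 = 913.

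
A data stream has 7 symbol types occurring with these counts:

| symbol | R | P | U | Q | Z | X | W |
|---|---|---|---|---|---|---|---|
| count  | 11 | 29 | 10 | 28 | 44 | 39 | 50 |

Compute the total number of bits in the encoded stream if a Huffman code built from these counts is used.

560

Merge the two smallest weights repeatedly:
merge U(10) and R(11): 21
merge 21 and Q(28): 49
merge P(29) and X(39): 68
merge Z(44) and 49: 93
merge W(50) and 68: 118
merge 93 and 118: 211
Total encoded bits = sum of merged weights = 21 + 49 + 68 + 93 + 118 + 211 = 560.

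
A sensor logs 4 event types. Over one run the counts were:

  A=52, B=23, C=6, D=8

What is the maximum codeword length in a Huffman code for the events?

3

Merge the two lowest-weight nodes at each step:
combine C(6), D(8) → 14
combine 14, B(23) → 37
combine 37, A(52) → 89
The rarest symbols sit at the bottom; the longest codeword is 3 bits.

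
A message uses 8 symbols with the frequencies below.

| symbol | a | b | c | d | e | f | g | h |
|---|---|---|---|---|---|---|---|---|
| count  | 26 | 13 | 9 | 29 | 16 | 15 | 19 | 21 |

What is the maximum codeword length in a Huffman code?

4

Merge the two lowest-weight nodes at each step:
combine c(9), b(13) → 22
combine f(15), e(16) → 31
combine g(19), h(21) → 40
combine 22, a(26) → 48
combine d(29), 31 → 60
combine 40, 48 → 88
combine 60, 88 → 148
Maximum depth reached is 4.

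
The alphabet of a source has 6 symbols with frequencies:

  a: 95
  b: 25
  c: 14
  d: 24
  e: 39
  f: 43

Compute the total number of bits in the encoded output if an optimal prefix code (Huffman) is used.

Build the Huffman tree bottom-up:
combine c(14), d(24) → 38
combine b(25), 38 → 63
combine e(39), f(43) → 82
combine 63, 82 → 145
combine a(95), 145 → 240
Total encoded bits = sum of merged weights = 38 + 63 + 82 + 145 + 240 = 568.

568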